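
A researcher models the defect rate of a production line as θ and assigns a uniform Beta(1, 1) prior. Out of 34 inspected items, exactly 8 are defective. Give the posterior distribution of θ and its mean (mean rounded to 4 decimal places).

Observing 8 successes and 26 failures updates Beta(1, 1) by adding the success and failure counts to the two shape parameters: α = 1+8 = 9, β = 1+26 = 27.
Posterior mean = α/(α+β) = 9/36 = 0.2500.

Posterior: Beta(9, 27); mean ≈ 0.2500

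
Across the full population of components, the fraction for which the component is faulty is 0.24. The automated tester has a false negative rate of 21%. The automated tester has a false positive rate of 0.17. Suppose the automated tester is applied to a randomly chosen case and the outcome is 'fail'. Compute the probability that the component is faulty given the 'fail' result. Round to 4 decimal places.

Write H for 'the component is faulty'. Prior odds H:¬H = 0.24/0.76 = 0.31579. For the 'fail' outcome, the likelihood ratio is 0.79/0.17 = 4.6471.
Posterior odds = 0.31579 × 4.6471 = 1.4675, so P(H|E) = 1.4675/(1+1.4675) = 0.5947.

P(H | E) ≈ 0.5947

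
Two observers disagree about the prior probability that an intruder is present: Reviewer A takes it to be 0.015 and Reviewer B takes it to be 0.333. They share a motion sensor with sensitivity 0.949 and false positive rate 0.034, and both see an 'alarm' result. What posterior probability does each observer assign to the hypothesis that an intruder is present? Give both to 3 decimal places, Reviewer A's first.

Reviewer A: 0.298; Reviewer B: 0.933

P('+'|H) = 0.949, P('+'|¬H) = 0.034.
Reviewer A: numerator 0.949·0.015 = 0.014235; evidence = 0.014235+0.034·0.985 = 0.047725; posterior = 0.298.
Reviewer B: numerator 0.949·0.333 = 0.31602; evidence = 0.31602+0.034·0.667 = 0.33869; posterior = 0.933.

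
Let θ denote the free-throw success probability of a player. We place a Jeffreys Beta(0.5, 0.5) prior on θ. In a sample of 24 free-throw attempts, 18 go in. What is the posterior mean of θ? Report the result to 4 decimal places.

The binomial likelihood is conjugate to the Beta prior: with 18 successes and 6 failures, the posterior is Beta(0.5+18, 0.5+6) = Beta(18.5, 6.5).
E[θ | data] = 18.5/(18.5+6.5) = 0.7400.

Posterior mean ≈ 0.7400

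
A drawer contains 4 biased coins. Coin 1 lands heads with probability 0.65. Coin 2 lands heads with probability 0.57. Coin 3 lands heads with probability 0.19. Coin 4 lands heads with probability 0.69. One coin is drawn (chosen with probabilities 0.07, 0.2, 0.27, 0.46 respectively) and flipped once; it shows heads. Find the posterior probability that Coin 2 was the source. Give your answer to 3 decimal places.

P(heads|C1) = 0.65; P(heads|C2) = 0.57; P(heads|C3) = 0.19; P(heads|C4) = 0.69.
Prior × likelihood for each source: 0.07·0.65=0.04550, 0.2·0.57=0.1140, 0.27·0.19=0.05130, 0.46·0.69=0.3174. Summing gives P(heads) = 0.52820.
P(Coin 2 | heads) = 0.1140 / 0.52820 = 0.216.

Posterior probability ≈ 0.216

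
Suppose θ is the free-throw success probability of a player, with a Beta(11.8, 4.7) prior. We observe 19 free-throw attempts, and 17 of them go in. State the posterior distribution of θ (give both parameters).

Posterior: Beta(28.8, 6.7)

The binomial likelihood is conjugate to the Beta prior: with 17 successes and 2 failures, the posterior is Beta(11.8+17, 4.7+2) = Beta(28.8, 6.7).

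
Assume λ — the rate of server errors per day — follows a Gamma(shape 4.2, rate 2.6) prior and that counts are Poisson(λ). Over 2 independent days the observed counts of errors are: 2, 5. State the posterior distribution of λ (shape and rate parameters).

Total count ∑xᵢ = 7 over n = 2 days.
Gamma is conjugate to the Poisson likelihood: posterior is Gamma(shape = 4.2+7 = 11.2, rate = 2.6+2 = 4.6).

Posterior: Gamma(shape=11.2, rate=4.6)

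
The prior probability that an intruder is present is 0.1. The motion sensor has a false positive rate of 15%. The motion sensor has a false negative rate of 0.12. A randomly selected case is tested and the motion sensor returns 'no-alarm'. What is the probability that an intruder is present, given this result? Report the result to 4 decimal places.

P(H | E) ≈ 0.0154

Write H for 'an intruder is present'. Prior odds H:¬H = 0.1/0.9 = 0.11111. For the 'no-alarm' outcome, the likelihood ratio is 0.12/0.85 = 0.14118.
Posterior odds = 0.11111 × 0.14118 = 0.015686, so P(H|E) = 0.015686/(1+0.015686) = 0.0154.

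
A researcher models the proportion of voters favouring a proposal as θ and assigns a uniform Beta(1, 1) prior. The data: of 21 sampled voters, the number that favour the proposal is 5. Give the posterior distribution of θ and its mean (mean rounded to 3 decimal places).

Posterior: Beta(6, 17); mean ≈ 0.261

Observing 5 successes and 16 failures updates Beta(1, 1) by adding the success and failure counts to the two shape parameters: α = 1+5 = 6, β = 1+16 = 17.
Posterior mean = α/(α+β) = 6/23 = 0.261.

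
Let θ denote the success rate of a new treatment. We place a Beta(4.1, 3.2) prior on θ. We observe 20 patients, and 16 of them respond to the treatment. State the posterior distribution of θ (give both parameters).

Observing 16 successes and 4 failures updates Beta(4.1, 3.2) by adding the success and failure counts to the two shape parameters: α = 4.1+16 = 20.1, β = 3.2+4 = 7.2.

Posterior: Beta(20.1, 7.2)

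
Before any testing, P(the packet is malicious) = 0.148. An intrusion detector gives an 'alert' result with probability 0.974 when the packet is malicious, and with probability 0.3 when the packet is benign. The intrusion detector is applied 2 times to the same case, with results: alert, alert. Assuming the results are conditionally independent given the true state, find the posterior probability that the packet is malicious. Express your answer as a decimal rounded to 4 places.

With H the event that the packet is malicious, the joint likelihood of the observed sequence is P(data|H) = 0.974·0.974 = 0.94868 and P(data|¬H) = 0.3·0.3 = 0.090000.
Bayes: P(H|data) = 0.148·0.94868 / (0.148·0.94868 + 0.852·0.090000) = 0.14040/0.21708 = 0.6468.

Posterior P(H) ≈ 0.6468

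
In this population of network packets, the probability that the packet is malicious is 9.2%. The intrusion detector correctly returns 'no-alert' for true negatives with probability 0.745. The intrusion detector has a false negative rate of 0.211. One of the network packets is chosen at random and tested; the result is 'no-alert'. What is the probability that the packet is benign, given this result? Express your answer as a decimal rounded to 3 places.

Write H for 'the packet is malicious'. Prior odds H:¬H = 0.092/0.908 = 0.10132. For the 'no-alert' outcome, the likelihood ratio is 0.211/0.745 = 0.28322.
Posterior odds = 0.10132 × 0.28322 = 0.028696, so P(H|E) = 0.028696/(1+0.028696) = 0.028. Then P(¬H|E) = 1 − 0.028 = 0.972.

P(¬H | E) ≈ 0.972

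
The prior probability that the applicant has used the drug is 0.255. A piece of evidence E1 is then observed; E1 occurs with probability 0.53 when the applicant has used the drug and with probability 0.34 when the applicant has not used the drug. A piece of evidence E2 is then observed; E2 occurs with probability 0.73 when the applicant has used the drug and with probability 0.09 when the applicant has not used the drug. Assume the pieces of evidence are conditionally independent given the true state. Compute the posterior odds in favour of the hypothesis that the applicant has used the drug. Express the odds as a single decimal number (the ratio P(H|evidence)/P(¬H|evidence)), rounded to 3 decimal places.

Posterior odds ≈ 4.328

Prior odds = 0.255/(1−0.255) = 0.34228. In log-odds, ln(0.34228) = -1.0721.
Add log likelihood ratios: ln(1.5588) + ln(8.1111) = 2.5372.
Posterior log-odds = 1.4650, so posterior odds = exp(1.4650) = 4.3277.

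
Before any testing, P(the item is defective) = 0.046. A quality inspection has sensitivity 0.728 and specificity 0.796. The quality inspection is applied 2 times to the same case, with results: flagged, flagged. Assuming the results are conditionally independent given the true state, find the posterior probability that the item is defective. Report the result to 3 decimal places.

With H the event that the item is defective, the joint likelihood of the observed sequence is P(data|H) = 0.728·0.728 = 0.52998 and P(data|¬H) = 0.204·0.204 = 0.041616.
Bayes: P(H|data) = 0.046·0.52998 / (0.046·0.52998 + 0.954·0.041616) = 0.024379/0.064081 = 0.3804.

Posterior P(H) ≈ 0.380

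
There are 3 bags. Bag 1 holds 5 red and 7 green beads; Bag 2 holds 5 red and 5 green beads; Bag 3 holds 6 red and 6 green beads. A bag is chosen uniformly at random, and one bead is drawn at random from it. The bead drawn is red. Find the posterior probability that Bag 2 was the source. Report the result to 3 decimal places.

P(red|Bag 1) = 0.4167; P(red|Bag 2) = 0.5; P(red|Bag 3) = 0.5.
Prior × likelihood for each source: 0.333333·0.4167=0.1389, 0.333333·0.5=0.1667, 0.333333·0.5=0.1667. Summing gives P(red) = 0.47222.
P(Bag 2 | red) = 0.1667 / 0.47222 = 0.353.

Posterior probability ≈ 0.353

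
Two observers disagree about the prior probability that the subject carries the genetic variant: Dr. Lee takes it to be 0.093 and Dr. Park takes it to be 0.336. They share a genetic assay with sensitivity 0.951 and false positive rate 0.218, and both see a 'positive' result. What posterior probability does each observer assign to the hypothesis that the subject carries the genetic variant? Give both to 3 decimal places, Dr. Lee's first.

P('+'|H) = 0.951, P('+'|¬H) = 0.218.
Dr. Lee: numerator 0.951·0.093 = 0.088443; evidence = 0.088443+0.218·0.907 = 0.28617; posterior = 0.309.
Dr. Park: numerator 0.951·0.336 = 0.31954; evidence = 0.31954+0.218·0.664 = 0.46429; posterior = 0.688.

Dr. Lee: 0.309; Dr. Park: 0.688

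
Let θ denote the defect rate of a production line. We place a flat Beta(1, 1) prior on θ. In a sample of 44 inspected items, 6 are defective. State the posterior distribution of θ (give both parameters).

The binomial likelihood is conjugate to the Beta prior: with 6 successes and 38 failures, the posterior is Beta(1+6, 1+38) = Beta(7, 39).

Posterior: Beta(7, 39)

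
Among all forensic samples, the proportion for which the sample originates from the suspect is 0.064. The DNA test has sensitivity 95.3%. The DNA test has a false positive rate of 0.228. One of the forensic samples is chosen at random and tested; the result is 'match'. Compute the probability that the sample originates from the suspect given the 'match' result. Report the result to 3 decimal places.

Write H for 'the sample originates from the suspect'. Prior odds H:¬H = 0.064/0.936 = 0.068376. For the 'match' outcome, the likelihood ratio is 0.953/0.228 = 4.1798.
Posterior odds = 0.068376 × 4.1798 = 0.28580, so P(H|E) = 0.28580/(1+0.28580) = 0.222.

P(H | E) ≈ 0.222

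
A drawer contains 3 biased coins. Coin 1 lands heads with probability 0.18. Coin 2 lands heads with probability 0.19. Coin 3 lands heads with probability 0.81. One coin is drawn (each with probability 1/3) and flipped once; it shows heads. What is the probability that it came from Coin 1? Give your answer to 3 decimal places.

Tabulate prior·likelihood by source: [1] prior 0.333333, lik 0.18, product 0.06000; [2] prior 0.333333, lik 0.19, product 0.06333; [3] prior 0.333333, lik 0.81, product 0.2700.
Normalizing constant = 0.39333; the posterior for Coin 1 is its product over the sum, 0.06000/0.39333 = 0.153.

Posterior probability ≈ 0.153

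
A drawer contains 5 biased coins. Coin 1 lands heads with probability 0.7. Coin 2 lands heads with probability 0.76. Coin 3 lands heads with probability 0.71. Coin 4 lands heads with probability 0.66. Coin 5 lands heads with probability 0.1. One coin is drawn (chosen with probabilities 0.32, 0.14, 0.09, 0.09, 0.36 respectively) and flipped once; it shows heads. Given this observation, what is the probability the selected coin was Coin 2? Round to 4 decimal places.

Posterior probability ≈ 0.2173

Tabulate prior·likelihood by source: [1] prior 0.32, lik 0.7, product 0.2240; [2] prior 0.14, lik 0.76, product 0.1064; [3] prior 0.09, lik 0.71, product 0.06390; [4] prior 0.09, lik 0.66, product 0.05940; [5] prior 0.36, lik 0.1, product 0.03600.
Normalizing constant = 0.48970; the posterior for Coin 2 is its product over the sum, 0.1064/0.48970 = 0.2173.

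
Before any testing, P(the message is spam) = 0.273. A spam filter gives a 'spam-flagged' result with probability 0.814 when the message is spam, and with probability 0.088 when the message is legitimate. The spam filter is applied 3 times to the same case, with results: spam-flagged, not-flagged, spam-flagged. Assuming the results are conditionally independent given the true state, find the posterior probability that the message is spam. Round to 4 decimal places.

Let H be the event that the message is spam; start with P(H) = 0.273. P('spam-flagged'|H) = 0.814, P('spam-flagged'|¬H) = 0.088.
Update on result 1 ('spam-flagged'): P(H) ← 0.814·0.2730 / (0.814·0.2730 + 0.088·0.7270) = 0.22222/0.28620 = 0.7765.
Update on result 2 ('not-flagged'): P(H) ← 0.186·0.7765 / (0.186·0.7765 + 0.912·0.2235) = 0.14442/0.34829 = 0.4147.
Update on result 3 ('spam-flagged'): P(H) ← 0.814·0.4147 / (0.814·0.4147 + 0.088·0.5853) = 0.33754/0.38904 = 0.8676.

Posterior P(H) ≈ 0.8676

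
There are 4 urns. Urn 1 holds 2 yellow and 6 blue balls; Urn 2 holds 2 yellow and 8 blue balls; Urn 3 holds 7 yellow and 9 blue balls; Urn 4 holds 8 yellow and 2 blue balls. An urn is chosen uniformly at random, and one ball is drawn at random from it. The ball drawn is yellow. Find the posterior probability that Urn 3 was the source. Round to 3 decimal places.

Tabulate prior·likelihood by source: [1] prior 0.25, lik 0.25, product 0.06250; [2] prior 0.25, lik 0.2, product 0.05000; [3] prior 0.25, lik 0.4375, product 0.1094; [4] prior 0.25, lik 0.8, product 0.2000.
Normalizing constant = 0.42188; the posterior for Urn 3 is its product over the sum, 0.1094/0.42188 = 0.259.

Posterior probability ≈ 0.259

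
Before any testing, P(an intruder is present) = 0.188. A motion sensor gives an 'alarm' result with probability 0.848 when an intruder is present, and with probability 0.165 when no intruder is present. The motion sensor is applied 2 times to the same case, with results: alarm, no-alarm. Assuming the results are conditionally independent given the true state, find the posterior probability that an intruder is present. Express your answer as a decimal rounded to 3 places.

With H the event that an intruder is present, the joint likelihood of the observed sequence is P(data|H) = 0.848·0.152 = 0.12890 and P(data|¬H) = 0.165·0.835 = 0.13778.
Bayes: P(H|data) = 0.188·0.12890 / (0.188·0.12890 + 0.812·0.13778) = 0.024232/0.13611 = 0.1780.

Posterior P(H) ≈ 0.178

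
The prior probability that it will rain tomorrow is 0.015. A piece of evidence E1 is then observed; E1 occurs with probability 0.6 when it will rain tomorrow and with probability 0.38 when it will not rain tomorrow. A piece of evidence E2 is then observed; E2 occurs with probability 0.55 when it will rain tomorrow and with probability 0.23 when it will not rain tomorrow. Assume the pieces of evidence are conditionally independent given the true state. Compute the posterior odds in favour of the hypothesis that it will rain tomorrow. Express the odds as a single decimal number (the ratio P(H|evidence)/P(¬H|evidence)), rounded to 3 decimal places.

Prior odds = 0.015/(1−0.015) = 0.015228. In log-odds, ln(0.015228) = -4.1846.
Add log likelihood ratios: ln(1.5789) + ln(2.3913) = 1.3286.
Posterior log-odds = -2.8560, so posterior odds = exp(-2.8560) = 0.057499.

Posterior odds ≈ 0.057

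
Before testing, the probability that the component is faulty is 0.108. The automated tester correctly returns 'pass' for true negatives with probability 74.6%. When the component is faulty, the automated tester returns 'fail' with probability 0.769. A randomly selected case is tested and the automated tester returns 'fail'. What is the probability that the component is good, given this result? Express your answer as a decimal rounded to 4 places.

Let H be the event that the component is faulty. P(H) = 0.108, so P(¬H) = 0.892. With E the 'fail' result, P(E|H) = 0.769 and P(E|¬H) = 0.254.
P(E) = 0.769·0.108 + 0.254·0.892 = 0.083052 + 0.22657 = 0.30962.
By Bayes' theorem, P(H|E) = 0.083052 / 0.30962 = 0.2682. Hence P(¬H|E) = 1 − 0.2682 = 0.7318.

P(¬H | E) ≈ 0.7318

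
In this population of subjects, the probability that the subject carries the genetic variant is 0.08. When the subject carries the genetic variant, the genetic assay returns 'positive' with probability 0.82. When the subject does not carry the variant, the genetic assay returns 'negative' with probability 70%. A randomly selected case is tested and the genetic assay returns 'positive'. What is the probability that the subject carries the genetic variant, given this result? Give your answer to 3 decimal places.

Write H for 'the subject carries the genetic variant'. Prior odds H:¬H = 0.08/0.92 = 0.086957. For the 'positive' outcome, the likelihood ratio is 0.82/0.3 = 2.7333.
Posterior odds = 0.086957 × 2.7333 = 0.23768, so P(H|E) = 0.23768/(1+0.23768) = 0.192.

P(H | E) ≈ 0.192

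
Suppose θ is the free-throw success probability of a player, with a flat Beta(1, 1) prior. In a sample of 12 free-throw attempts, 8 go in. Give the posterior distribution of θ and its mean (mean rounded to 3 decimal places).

Observing 8 successes and 4 failures updates Beta(1, 1) by adding the success and failure counts to the two shape parameters: α = 1+8 = 9, β = 1+4 = 5.
E[θ | data] = 9/(9+5) = 0.643.

Posterior: Beta(9, 5); mean ≈ 0.643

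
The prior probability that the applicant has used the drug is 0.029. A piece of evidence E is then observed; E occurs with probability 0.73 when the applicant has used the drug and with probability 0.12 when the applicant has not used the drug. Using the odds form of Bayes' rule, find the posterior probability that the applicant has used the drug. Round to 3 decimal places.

Posterior probability ≈ 0.154

Prior odds = 0.029/(1−0.029) = 0.029866.
Likelihood ratio for E = 0.73/0.12 = 6.0833.
Posterior odds = prior odds × LR = 0.18169.
Posterior probability = odds/(1+odds) = 0.18169/1.1817 = 0.154.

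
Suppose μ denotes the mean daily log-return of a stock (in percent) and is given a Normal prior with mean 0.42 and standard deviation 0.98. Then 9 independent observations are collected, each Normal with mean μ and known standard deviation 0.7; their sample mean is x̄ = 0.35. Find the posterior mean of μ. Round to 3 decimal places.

Prior precision 1/τ₀² = 1/0.98² = 1.04123; data precision n/σ² = 9/0.7² = 18.3673.
Posterior precision = 1.04123 + 18.3673 = 19.4086.
Posterior mean = (1.04123·0.42 + 18.3673·0.35) / 19.4086 = 0.354.

Posterior mean ≈ 0.354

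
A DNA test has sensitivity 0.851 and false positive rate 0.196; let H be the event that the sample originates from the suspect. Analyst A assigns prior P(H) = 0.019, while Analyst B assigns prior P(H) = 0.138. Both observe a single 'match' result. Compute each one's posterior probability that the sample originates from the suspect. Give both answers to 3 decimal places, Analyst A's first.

P('+'|H) = 0.851, P('+'|¬H) = 0.196.
Analyst A: numerator 0.851·0.019 = 0.016169; evidence = 0.016169+0.196·0.981 = 0.20844; posterior = 0.078.
Analyst B: numerator 0.851·0.138 = 0.11744; evidence = 0.11744+0.196·0.862 = 0.28639; posterior = 0.410.

Analyst A: 0.078; Analyst B: 0.410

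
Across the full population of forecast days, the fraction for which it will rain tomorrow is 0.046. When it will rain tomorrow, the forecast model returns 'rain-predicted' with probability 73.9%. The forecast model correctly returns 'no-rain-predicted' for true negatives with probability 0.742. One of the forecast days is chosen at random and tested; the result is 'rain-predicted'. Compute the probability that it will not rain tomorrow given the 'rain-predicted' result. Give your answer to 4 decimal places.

P(¬H | E) ≈ 0.8786

Let H be the event that it will rain tomorrow. P(H) = 0.046, so P(¬H) = 0.954. With E the 'rain-predicted' result, P(E|H) = 0.739 and P(E|¬H) = 0.258.
P(E) = 0.739·0.046 + 0.258·0.954 = 0.033994 + 0.24613 = 0.28013.
By Bayes' theorem, P(H|E) = 0.033994 / 0.28013 = 0.1214. Hence P(¬H|E) = 1 − 0.1214 = 0.8786.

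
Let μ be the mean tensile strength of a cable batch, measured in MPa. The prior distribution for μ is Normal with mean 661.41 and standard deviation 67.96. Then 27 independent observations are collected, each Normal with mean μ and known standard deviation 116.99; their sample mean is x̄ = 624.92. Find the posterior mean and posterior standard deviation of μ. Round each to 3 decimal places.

Posterior mean ≈ 628.529; posterior SD ≈ 21.372

With known σ, the Normal prior is conjugate. Weight on the data is w = (n/σ²)/(n/σ² + 1/τ₀²) = 0.00197272/(0.00197272+0.00021652) = 0.90110.
Posterior mean = w·x̄ + (1−w)·μ₀ = 0.90110·624.92 + 0.098901·661.41 = 628.529. Posterior variance = 1/(0.00197272+0.00021652) = 456.779, so SD = 21.372.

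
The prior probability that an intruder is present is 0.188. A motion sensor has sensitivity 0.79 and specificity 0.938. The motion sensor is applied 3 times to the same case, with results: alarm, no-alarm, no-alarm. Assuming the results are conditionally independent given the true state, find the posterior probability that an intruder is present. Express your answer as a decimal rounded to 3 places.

Posterior P(H) ≈ 0.129

With H the event that an intruder is present, the joint likelihood of the observed sequence is P(data|H) = 0.79·0.21·0.21 = 0.034839 and P(data|¬H) = 0.062·0.938·0.938 = 0.054550.
Bayes: P(H|data) = 0.188·0.034839 / (0.188·0.034839 + 0.812·0.054550) = 0.0065497/0.050845 = 0.1288.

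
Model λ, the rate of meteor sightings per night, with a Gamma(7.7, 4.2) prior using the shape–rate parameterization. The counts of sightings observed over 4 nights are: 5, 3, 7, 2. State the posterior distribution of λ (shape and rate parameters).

Total count ∑xᵢ = 17 over n = 4 nights.
Gamma is conjugate to the Poisson likelihood: posterior is Gamma(shape = 7.7+17 = 24.7, rate = 4.2+4 = 8.2).

Posterior: Gamma(shape=24.7, rate=8.2)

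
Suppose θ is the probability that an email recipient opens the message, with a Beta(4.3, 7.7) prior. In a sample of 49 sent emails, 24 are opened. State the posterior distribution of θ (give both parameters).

The binomial likelihood is conjugate to the Beta prior: with 24 successes and 25 failures, the posterior is Beta(4.3+24, 7.7+25) = Beta(28.3, 32.7).

Posterior: Beta(28.3, 32.7)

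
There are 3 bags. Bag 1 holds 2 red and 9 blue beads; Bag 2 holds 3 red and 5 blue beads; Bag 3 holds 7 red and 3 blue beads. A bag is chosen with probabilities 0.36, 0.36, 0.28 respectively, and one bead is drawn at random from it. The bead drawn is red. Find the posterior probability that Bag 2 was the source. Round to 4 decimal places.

Posterior probability ≈ 0.3405

Tabulate prior·likelihood by source: [1] prior 0.36, lik 0.1818, product 0.06545; [2] prior 0.36, lik 0.375, product 0.1350; [3] prior 0.28, lik 0.7, product 0.1960.
Normalizing constant = 0.39645; the posterior for Bag 2 is its product over the sum, 0.1350/0.39645 = 0.3405.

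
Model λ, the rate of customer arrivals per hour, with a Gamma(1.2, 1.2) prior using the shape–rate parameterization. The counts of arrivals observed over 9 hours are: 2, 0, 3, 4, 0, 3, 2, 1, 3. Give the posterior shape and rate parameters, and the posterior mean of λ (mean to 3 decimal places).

Posterior: Gamma(shape=19.2, rate=10.2); mean ≈ 1.882

The Poisson likelihood adds the total count to the shape and the number of exposure periods to the rate. Here ∑xᵢ = 18 and n = 9, so shape 1.2→19.2 and rate 1.2→10.2.
E[λ | data] = 19.2/10.2 = 1.882.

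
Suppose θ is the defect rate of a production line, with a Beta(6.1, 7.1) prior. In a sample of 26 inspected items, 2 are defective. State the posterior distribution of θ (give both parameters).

Posterior: Beta(8.1, 31.1)

Observing 2 successes and 24 failures updates Beta(6.1, 7.1) by adding the success and failure counts to the two shape parameters: α = 6.1+2 = 8.1, β = 7.1+24 = 31.1.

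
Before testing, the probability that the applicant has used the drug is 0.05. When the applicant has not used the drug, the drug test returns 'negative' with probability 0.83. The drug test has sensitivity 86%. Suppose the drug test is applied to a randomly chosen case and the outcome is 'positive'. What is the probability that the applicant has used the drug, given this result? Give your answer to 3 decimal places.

Let H be the event that the applicant has used the drug. P(H) = 0.05, so P(¬H) = 0.95. With E the 'positive' result, P(E|H) = 0.86 and P(E|¬H) = 0.17.
P(E) = 0.86·0.05 + 0.17·0.95 = 0.043000 + 0.16150 = 0.20450.
By Bayes' theorem, P(H|E) = 0.043000 / 0.20450 = 0.210.

P(H | E) ≈ 0.210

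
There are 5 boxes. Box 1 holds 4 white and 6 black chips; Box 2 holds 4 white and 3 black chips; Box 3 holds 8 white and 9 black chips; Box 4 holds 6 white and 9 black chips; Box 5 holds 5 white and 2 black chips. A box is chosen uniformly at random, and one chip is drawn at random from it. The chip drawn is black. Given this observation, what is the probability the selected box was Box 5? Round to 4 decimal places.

Posterior probability ≈ 0.1169

Tabulate prior·likelihood by source: [1] prior 0.2, lik 0.6, product 0.1200; [2] prior 0.2, lik 0.4286, product 0.08571; [3] prior 0.2, lik 0.5294, product 0.1059; [4] prior 0.2, lik 0.6, product 0.1200; [5] prior 0.2, lik 0.2857, product 0.05714.
Normalizing constant = 0.48874; the posterior for Box 5 is its product over the sum, 0.05714/0.48874 = 0.1169.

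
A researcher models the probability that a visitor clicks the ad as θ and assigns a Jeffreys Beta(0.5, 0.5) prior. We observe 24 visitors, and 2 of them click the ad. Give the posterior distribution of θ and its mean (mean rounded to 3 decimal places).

Posterior: Beta(2.5, 22.5); mean ≈ 0.100

The binomial likelihood is conjugate to the Beta prior: with 2 successes and 22 failures, the posterior is Beta(0.5+2, 0.5+22) = Beta(2.5, 22.5).
E[θ | data] = 2.5/(2.5+22.5) = 0.100.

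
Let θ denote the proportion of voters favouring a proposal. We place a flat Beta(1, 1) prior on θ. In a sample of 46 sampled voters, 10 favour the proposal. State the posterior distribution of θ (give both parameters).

Posterior: Beta(11, 37)

The binomial likelihood is conjugate to the Beta prior: with 10 successes and 36 failures, the posterior is Beta(1+10, 1+36) = Beta(11, 37).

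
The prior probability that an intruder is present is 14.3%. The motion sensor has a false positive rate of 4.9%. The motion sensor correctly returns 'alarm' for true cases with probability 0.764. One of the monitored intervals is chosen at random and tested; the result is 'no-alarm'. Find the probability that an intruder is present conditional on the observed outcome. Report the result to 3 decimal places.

P(H | E) ≈ 0.040

Write H for 'an intruder is present'. Prior odds H:¬H = 0.143/0.857 = 0.16686. For the 'no-alarm' outcome, the likelihood ratio is 0.236/0.951 = 0.24816.
Posterior odds = 0.16686 × 0.24816 = 0.041408, so P(H|E) = 0.041408/(1+0.041408) = 0.040.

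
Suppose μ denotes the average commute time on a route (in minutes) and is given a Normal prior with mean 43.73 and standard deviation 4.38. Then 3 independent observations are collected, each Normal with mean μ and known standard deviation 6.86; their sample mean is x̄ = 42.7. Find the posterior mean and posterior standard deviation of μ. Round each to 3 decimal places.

With known σ, the Normal prior is conjugate. Weight on the data is w = (n/σ²)/(n/σ² + 1/τ₀²) = 0.0637489/(0.0637489+0.0521257) = 0.55015.
Posterior mean = w·x̄ + (1−w)·μ₀ = 0.55015·42.7 + 0.44985·43.73 = 43.163. Posterior variance = 1/(0.0637489+0.0521257) = 8.63002, so SD = 2.938.

Posterior mean ≈ 43.163; posterior SD ≈ 2.938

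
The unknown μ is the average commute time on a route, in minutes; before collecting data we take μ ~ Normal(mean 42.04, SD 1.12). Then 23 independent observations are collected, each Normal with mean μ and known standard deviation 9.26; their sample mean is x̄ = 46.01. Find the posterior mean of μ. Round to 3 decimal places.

Posterior mean ≈ 43.039

With known σ, the Normal prior is conjugate. Weight on the data is w = (n/σ²)/(n/σ² + 1/τ₀²) = 0.268229/(0.268229+0.797194) = 0.25176.
Posterior mean = w·x̄ + (1−w)·μ₀ = 0.25176·46.01 + 0.74824·42.04 = 43.039.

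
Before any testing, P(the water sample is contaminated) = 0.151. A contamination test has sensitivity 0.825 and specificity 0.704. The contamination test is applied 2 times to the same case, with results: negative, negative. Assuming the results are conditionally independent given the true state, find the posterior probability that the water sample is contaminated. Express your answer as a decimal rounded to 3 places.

Let H be the event that the water sample is contaminated; start with P(H) = 0.151. P('positive'|H) = 0.825, P('positive'|¬H) = 0.296.
Update on result 1 ('negative'): P(H) ← 0.175·0.1510 / (0.175·0.1510 + 0.704·0.8490) = 0.026425/0.62412 = 0.0423.
Update on result 2 ('negative'): P(H) ← 0.175·0.0423 / (0.175·0.0423 + 0.704·0.9577) = 0.0074094/0.68160 = 0.0109.

Posterior P(H) ≈ 0.011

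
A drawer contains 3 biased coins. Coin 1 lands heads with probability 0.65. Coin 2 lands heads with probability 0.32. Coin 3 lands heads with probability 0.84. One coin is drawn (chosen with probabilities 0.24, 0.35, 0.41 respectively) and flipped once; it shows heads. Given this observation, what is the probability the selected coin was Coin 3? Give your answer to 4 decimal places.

P(heads|C1) = 0.65; P(heads|C2) = 0.32; P(heads|C3) = 0.84.
Prior × likelihood for each source: 0.24·0.65=0.1560, 0.35·0.32=0.1120, 0.41·0.84=0.3444. Summing gives P(heads) = 0.61240.
P(Coin 3 | heads) = 0.3444 / 0.61240 = 0.5624.

Posterior probability ≈ 0.5624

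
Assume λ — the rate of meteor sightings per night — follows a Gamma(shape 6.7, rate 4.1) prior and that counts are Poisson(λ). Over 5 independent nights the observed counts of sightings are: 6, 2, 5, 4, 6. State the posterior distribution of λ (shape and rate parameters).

Posterior: Gamma(shape=29.7, rate=9.1)

Total count ∑xᵢ = 23 over n = 5 nights.
Gamma is conjugate to the Poisson likelihood: posterior is Gamma(shape = 6.7+23 = 29.7, rate = 4.1+5 = 9.1).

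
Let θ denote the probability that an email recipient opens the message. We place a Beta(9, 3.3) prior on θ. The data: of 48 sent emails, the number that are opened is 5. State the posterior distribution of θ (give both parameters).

Posterior: Beta(14, 46.3)

The binomial likelihood is conjugate to the Beta prior: with 5 successes and 43 failures, the posterior is Beta(9+5, 3.3+43) = Beta(14, 46.3).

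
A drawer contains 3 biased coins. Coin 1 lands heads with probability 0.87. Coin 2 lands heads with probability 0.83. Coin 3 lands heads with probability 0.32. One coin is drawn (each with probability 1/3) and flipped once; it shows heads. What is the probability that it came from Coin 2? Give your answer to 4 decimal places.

P(heads|C1) = 0.87; P(heads|C2) = 0.83; P(heads|C3) = 0.32.
Prior × likelihood for each source: 0.333333·0.87=0.2900, 0.333333·0.83=0.2767, 0.333333·0.32=0.1067. Summing gives P(heads) = 0.67333.
P(Coin 2 | heads) = 0.2767 / 0.67333 = 0.4109.

Posterior probability ≈ 0.4109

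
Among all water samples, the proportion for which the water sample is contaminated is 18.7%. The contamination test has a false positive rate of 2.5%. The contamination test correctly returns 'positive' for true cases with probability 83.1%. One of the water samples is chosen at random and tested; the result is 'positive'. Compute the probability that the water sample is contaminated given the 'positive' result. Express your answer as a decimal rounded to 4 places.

Write H for 'the water sample is contaminated'. Prior odds H:¬H = 0.187/0.813 = 0.23001. For the 'positive' outcome, the likelihood ratio is 0.831/0.025 = 33.240.
Posterior odds = 0.23001 × 33.240 = 7.6456, so P(H|E) = 7.6456/(1+7.6456) = 0.8843.

P(H | E) ≈ 0.8843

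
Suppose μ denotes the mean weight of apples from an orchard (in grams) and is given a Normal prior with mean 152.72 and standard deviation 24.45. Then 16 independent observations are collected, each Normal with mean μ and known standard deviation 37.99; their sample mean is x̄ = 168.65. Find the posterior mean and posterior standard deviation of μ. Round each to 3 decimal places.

Prior precision 1/τ₀² = 1/24.45² = 0.00167279; data precision n/σ² = 16/37.99² = 0.0110862.
Posterior precision = 0.00167279 + 0.0110862 = 0.0127590, giving posterior SD = 1/√0.0127590 = 8.853.
Posterior mean = (0.00167279·152.72 + 0.0110862·168.65) / 0.0127590 = 166.561.

Posterior mean ≈ 166.561; posterior SD ≈ 8.853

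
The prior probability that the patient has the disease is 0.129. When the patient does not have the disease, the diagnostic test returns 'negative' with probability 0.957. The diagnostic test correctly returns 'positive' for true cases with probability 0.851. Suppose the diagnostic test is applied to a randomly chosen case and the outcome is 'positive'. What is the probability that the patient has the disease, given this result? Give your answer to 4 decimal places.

P(H | E) ≈ 0.7456

Let H be the event that the patient has the disease. P(H) = 0.129, so P(¬H) = 0.871. With E the 'positive' result, P(E|H) = 0.851 and P(E|¬H) = 0.043.
P(E) = 0.851·0.129 + 0.043·0.871 = 0.10978 + 0.037453 = 0.14723.
By Bayes' theorem, P(H|E) = 0.10978 / 0.14723 = 0.7456.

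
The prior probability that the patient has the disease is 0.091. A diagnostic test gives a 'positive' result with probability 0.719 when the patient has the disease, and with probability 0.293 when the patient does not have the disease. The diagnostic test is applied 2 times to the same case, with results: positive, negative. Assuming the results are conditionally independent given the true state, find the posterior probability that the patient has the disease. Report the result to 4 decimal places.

Posterior P(H) ≈ 0.0890

With H the event that the patient has the disease, the joint likelihood of the observed sequence is P(data|H) = 0.719·0.281 = 0.20204 and P(data|¬H) = 0.293·0.707 = 0.20715.
Bayes: P(H|data) = 0.091·0.20204 / (0.091·0.20204 + 0.909·0.20715) = 0.018386/0.20669 = 0.0890.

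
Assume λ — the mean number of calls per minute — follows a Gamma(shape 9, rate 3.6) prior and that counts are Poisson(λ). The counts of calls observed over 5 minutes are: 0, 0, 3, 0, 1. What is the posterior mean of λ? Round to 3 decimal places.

Total count ∑xᵢ = 4 over n = 5 minutes.
Gamma is conjugate to the Poisson likelihood: posterior is Gamma(shape = 9+4 = 13, rate = 3.6+5 = 8.6).
Posterior mean = shape/rate = 13/8.6 = 1.512.

Posterior mean ≈ 1.512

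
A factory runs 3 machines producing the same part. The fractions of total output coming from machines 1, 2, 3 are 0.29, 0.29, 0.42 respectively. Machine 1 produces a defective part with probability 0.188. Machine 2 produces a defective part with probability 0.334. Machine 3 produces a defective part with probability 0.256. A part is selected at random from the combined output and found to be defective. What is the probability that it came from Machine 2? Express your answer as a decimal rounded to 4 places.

P(defective|M1) = 0.188; P(defective|M2) = 0.334; P(defective|M3) = 0.256.
Prior × likelihood for each source: 0.29·0.188=0.05452, 0.29·0.334=0.09686, 0.42·0.256=0.1075. Summing gives P(defective) = 0.25890.
P(Machine 2 | defective) = 0.09686 / 0.25890 = 0.3741.

Posterior probability ≈ 0.3741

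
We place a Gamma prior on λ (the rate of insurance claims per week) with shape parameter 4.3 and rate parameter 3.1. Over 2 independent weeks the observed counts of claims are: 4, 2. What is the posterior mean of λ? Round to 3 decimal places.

Posterior mean ≈ 2.020

The Poisson likelihood adds the total count to the shape and the number of exposure periods to the rate. Here ∑xᵢ = 6 and n = 2, so shape 4.3→10.3 and rate 3.1→5.1.
E[λ | data] = 10.3/5.1 = 2.020.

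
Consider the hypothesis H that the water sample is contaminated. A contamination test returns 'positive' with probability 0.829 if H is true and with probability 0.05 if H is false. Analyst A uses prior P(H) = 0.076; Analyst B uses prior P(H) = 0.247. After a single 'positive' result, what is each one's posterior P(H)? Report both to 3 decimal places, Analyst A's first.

P('+'|H) = 0.829, P('+'|¬H) = 0.05.
Analyst A: numerator 0.829·0.076 = 0.063004; evidence = 0.063004+0.05·0.924 = 0.10920; posterior = 0.577.
Analyst B: numerator 0.829·0.247 = 0.20476; evidence = 0.20476+0.05·0.753 = 0.24241; posterior = 0.845.

Analyst A: 0.577; Analyst B: 0.845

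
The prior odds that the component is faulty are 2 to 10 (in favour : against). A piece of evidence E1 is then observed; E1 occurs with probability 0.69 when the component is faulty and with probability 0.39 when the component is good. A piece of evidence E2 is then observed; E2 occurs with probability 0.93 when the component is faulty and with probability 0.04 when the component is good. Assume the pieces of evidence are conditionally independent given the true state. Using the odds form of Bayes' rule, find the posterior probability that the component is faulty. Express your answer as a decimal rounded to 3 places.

Prior odds = 2/10 = 0.20000. In log-odds, ln(0.20000) = -1.6094.
Add log likelihood ratios: ln(1.7692) + ln(23.250) = 3.7168.
Posterior log-odds = 2.1074, so posterior odds = exp(2.1074) = 8.2269. Converting, P(H|E) = 8.2269/9.2269 = 0.892.

Posterior probability ≈ 0.892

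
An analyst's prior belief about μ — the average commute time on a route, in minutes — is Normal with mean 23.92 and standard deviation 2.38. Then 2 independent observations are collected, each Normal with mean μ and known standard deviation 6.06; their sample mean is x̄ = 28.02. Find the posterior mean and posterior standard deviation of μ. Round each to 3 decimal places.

Posterior mean ≈ 24.887; posterior SD ≈ 2.081

Prior precision 1/τ₀² = 1/2.38² = 0.176541; data precision n/σ² = 2/6.06² = 0.0544609.
Posterior precision = 0.176541 + 0.0544609 = 0.231002, giving posterior SD = 1/√0.231002 = 2.081.
Posterior mean = (0.176541·23.92 + 0.0544609·28.02) / 0.231002 = 24.887.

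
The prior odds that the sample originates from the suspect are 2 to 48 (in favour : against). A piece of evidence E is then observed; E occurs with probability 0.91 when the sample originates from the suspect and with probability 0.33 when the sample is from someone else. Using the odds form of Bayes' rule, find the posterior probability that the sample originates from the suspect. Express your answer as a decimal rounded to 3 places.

Posterior probability ≈ 0.103

Prior odds = 2/48 = 0.041667.
Likelihood ratio for E = 0.91/0.33 = 2.7576.
Posterior odds = prior odds × LR = 0.11490.
Posterior probability = odds/(1+odds) = 0.11490/1.1149 = 0.103.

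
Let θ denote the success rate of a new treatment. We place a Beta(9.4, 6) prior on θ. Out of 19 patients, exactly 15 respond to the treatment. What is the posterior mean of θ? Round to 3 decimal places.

Posterior mean ≈ 0.709

The binomial likelihood is conjugate to the Beta prior: with 15 successes and 4 failures, the posterior is Beta(9.4+15, 6+4) = Beta(24.4, 10).
E[θ | data] = 24.4/(24.4+10) = 0.709.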